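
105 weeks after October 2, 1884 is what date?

October 7, 1886

Adding 105 weeks = 735 days from October 2, 1884.
October has 31 days, so 31 − 2 = 29 days remain after October 2, 1884; 735 − 29 = 706 left.
November 1884 has 30 days: 706 − 30 = 676 left.
December 1884 has 31 days: 676 − 31 = 645 left.
January 1885 has 31 days: 645 − 31 = 614 left.
February 1885 has 28 days (1885 is not a leap year): 614 − 28 = 586 left.
March 1885 has 31 days: 586 − 31 = 555 left.
April 1885 has 30 days: 555 − 30 = 525 left.
May 1885 has 31 days: 525 − 31 = 494 left.
June 1885 has 30 days: 494 − 30 = 464 left.
July 1885 has 31 days: 464 − 31 = 433 left.
August 1885 has 31 days: 433 − 31 = 402 left.
September 1885 has 30 days: 402 − 30 = 372 left.
October 1885 has 31 days: 372 − 31 = 341 left.
November 1885 has 30 days: 341 − 30 = 311 left.
December 1885 has 31 days: 311 − 31 = 280 left.
January 1886 has 31 days: 280 − 31 = 249 left.
February 1886 has 28 days (1886 is not a leap year): 249 − 28 = 221 left.
March 1886 has 31 days: 221 − 31 = 190 left.
April 1886 has 30 days: 190 − 30 = 160 left.
May 1886 has 31 days: 160 − 31 = 129 left.
June 1886 has 30 days: 129 − 30 = 99 left.
July 1886 has 31 days: 99 − 31 = 68 left.
August 1886 has 31 days: 68 − 31 = 37 left.
September 1886 has 30 days: 37 − 30 = 7 left.
7 days into October 1886 → October 7, 1886.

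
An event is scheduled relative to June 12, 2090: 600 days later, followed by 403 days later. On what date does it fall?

Counting forward 600 days from June 12, 2090:
June has 30 days, so 30 − 12 = 18 days remain after June 12, 2090; 600 − 18 = 582 left.
July 2090 has 31 days: 582 − 31 = 551 left.
August 2090 has 31 days: 551 − 31 = 520 left.
September 2090 has 30 days: 520 − 30 = 490 left.
October 2090 has 31 days: 490 − 31 = 459 left.
November 2090 has 30 days: 459 − 30 = 429 left.
December 2090 has 31 days: 429 − 31 = 398 left.
January 2091 has 31 days: 398 − 31 = 367 left.
February 2091 has 28 days (2091 is not a leap year): 367 − 28 = 339 left.
March 2091 has 31 days: 339 − 31 = 308 left.
April 2091 has 30 days: 308 − 30 = 278 left.
May 2091 has 31 days: 278 − 31 = 247 left.
June 2091 has 30 days: 247 − 30 = 217 left.
July 2091 has 31 days: 217 − 31 = 186 left.
August 2091 has 31 days: 186 − 31 = 155 left.
September 2091 has 30 days: 155 − 30 = 125 left.
October 2091 has 31 days: 125 − 31 = 94 left.
November 2091 has 30 days: 94 − 30 = 64 left.
December 2091 has 31 days: 64 − 31 = 33 left.
January 2092 has 31 days: 33 − 31 = 2 left.
2 days into February 2092 → February 2, 2092.
Advancing 403 days from February 2, 2092:
February has 29 days, so 29 − 2 = 27 days remain after February 2, 2092; 403 − 27 = 376 left.
March 2092 has 31 days: 376 − 31 = 345 left.
April 2092 has 30 days: 345 − 30 = 315 left.
May 2092 has 31 days: 315 − 31 = 284 left.
June 2092 has 30 days: 284 − 30 = 254 left.
July 2092 has 31 days: 254 − 31 = 223 left.
August 2092 has 31 days: 223 − 31 = 192 left.
September 2092 has 30 days: 192 − 30 = 162 left.
October 2092 has 31 days: 162 − 31 = 131 left.
November 2092 has 30 days: 131 − 30 = 101 left.
December 2092 has 31 days: 101 − 31 = 70 left.
January 2093 has 31 days: 70 − 31 = 39 left.
February 2093 has 28 days (2093 is not a leap year): 39 − 28 = 11 left.
11 days into March 2093 → March 11, 2093.

March 11, 2093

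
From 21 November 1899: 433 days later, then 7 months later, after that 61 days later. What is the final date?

October 28, 1901

Adding 433 days from November 21, 1899:
November has 30 days, so 30 − 21 = 9 days remain after November 21, 1899; 433 − 9 = 424 left.
December 1899 has 31 days: 424 − 31 = 393 left.
January 1900 has 31 days: 393 − 31 = 362 left.
February 1900 has 28 days (1900 is not a leap year (divisible by 100 but not 400)): 362 − 28 = 334 left.
March 1900 has 31 days: 334 − 31 = 303 left.
April 1900 has 30 days: 303 − 30 = 273 left.
May 1900 has 31 days: 273 − 31 = 242 left.
June 1900 has 30 days: 242 − 30 = 212 left.
July 1900 has 31 days: 212 − 31 = 181 left.
August 1900 has 31 days: 181 − 31 = 150 left.
September 1900 has 30 days: 150 − 30 = 120 left.
October 1900 has 31 days: 120 − 31 = 89 left.
November 1900 has 30 days: 89 − 30 = 59 left.
December 1900 has 31 days: 59 − 31 = 28 left.
28 days into January 1901 → January 28, 1901.
Counting forward 7 months from January 28, 1901:
month 1 + 7 = 8 → August 1901.
Day 28 is valid in August, giving August 28, 1901.
Adding 61 days from August 28, 1901:
August has 31 days, so 31 − 28 = 3 days remain after August 28, 1901; 61 − 3 = 58 left.
September 1901 has 30 days: 58 − 30 = 28 left.
28 days into October 1901 → October 28, 1901.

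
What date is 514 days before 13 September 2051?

April 17, 2050

Subtracting 514 days from September 13, 2051.
Going back 13 days from September 13, 2051 reaches the end of the previous month; 514 − 13 = 501 left.
August 2051 has 31 days: 501 − 31 = 470 left.
July 2051 has 31 days: 470 − 31 = 439 left.
June 2051 has 30 days: 439 − 30 = 409 left.
May 2051 has 31 days: 409 − 31 = 378 left.
April 2051 has 30 days: 378 − 30 = 348 left.
March 2051 has 31 days: 348 − 31 = 317 left.
February 2051 has 28 days (2051 is not a leap year): 317 − 28 = 289 left.
January 2051 has 31 days: 289 − 31 = 258 left.
December 2050 has 31 days: 258 − 31 = 227 left.
November 2050 has 30 days: 227 − 30 = 197 left.
October 2050 has 31 days: 197 − 31 = 166 left.
September 2050 has 30 days: 166 − 30 = 136 left.
August 2050 has 31 days: 136 − 31 = 105 left.
July 2050 has 31 days: 105 − 31 = 74 left.
June 2050 has 30 days: 74 − 30 = 44 left.
May 2050 has 31 days: 44 − 31 = 13 left.
April 2050 has 30 days; 30 − 13 = 17 → April 17, 2050.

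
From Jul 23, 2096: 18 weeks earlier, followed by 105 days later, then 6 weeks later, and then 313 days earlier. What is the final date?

October 5, 2095

Going back 18 weeks (= 126 days) from July 23, 2096:
Going back 23 days from July 23, 2096 reaches the end of the previous month; 126 − 23 = 103 left.
June 2096 has 30 days: 103 − 30 = 73 left.
May 2096 has 31 days: 73 − 31 = 42 left.
April 2096 has 30 days: 42 − 30 = 12 left.
March 2096 has 31 days; 31 − 12 = 19 → March 19, 2096.
Advancing 105 days from March 19, 2096:
March has 31 days, so 31 − 19 = 12 days remain after March 19, 2096; 105 − 12 = 93 left.
April 2096 has 30 days: 93 − 30 = 63 left.
May 2096 has 31 days: 63 − 31 = 32 left.
June 2096 has 30 days: 32 − 30 = 2 left.
2 days into July 2096 → July 2, 2096.
Counting forward 6 weeks (= 42 days) from July 2, 2096:
July has 31 days, so 31 − 2 = 29 days remain after July 2, 2096; 42 − 29 = 13 left.
13 days into August 2096 → August 13, 2096.
Subtracting 313 days from August 13, 2096:
Going back 13 days from August 13, 2096 reaches the end of the previous month; 313 − 13 = 300 left.
July 2096 has 31 days: 300 − 31 = 269 left.
June 2096 has 30 days: 269 − 30 = 239 left.
May 2096 has 31 days: 239 − 31 = 208 left.
April 2096 has 30 days: 208 − 30 = 178 left.
March 2096 has 31 days: 178 − 31 = 147 left.
February 2096 has 29 days (2096 is a leap year): 147 − 29 = 118 left.
January 2096 has 31 days: 118 − 31 = 87 left.
December 2095 has 31 days: 87 − 31 = 56 left.
November 2095 has 30 days: 56 − 30 = 26 left.
October 2095 has 31 days; 31 − 26 = 5 → October 5, 2095.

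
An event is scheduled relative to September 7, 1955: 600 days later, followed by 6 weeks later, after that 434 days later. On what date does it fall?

Adding 600 days from September 7, 1955:
September has 30 days, so 30 − 7 = 23 days remain after September 7, 1955; 600 − 23 = 577 left.
October 1955 has 31 days: 577 − 31 = 546 left.
November 1955 has 30 days: 546 − 30 = 516 left.
December 1955 has 31 days: 516 − 31 = 485 left.
January 1956 has 31 days: 485 − 31 = 454 left.
February 1956 has 29 days (1956 is a leap year): 454 − 29 = 425 left.
March 1956 has 31 days: 425 − 31 = 394 left.
April 1956 has 30 days: 394 − 30 = 364 left.
May 1956 has 31 days: 364 − 31 = 333 left.
June 1956 has 30 days: 333 − 30 = 303 left.
July 1956 has 31 days: 303 − 31 = 272 left.
August 1956 has 31 days: 272 − 31 = 241 left.
September 1956 has 30 days: 241 − 30 = 211 left.
October 1956 has 31 days: 211 − 31 = 180 left.
November 1956 has 30 days: 180 − 30 = 150 left.
December 1956 has 31 days: 150 − 31 = 119 left.
January 1957 has 31 days: 119 − 31 = 88 left.
February 1957 has 28 days (1957 is not a leap year): 88 − 28 = 60 left.
March 1957 has 31 days: 60 − 31 = 29 left.
29 days into April 1957 → April 29, 1957.
Counting forward 6 weeks (= 42 days) from April 29, 1957:
April has 30 days, so 30 − 29 = 1 day remains after April 29, 1957; 42 − 1 = 41 left.
May 1957 has 31 days: 41 − 31 = 10 left.
10 days into June 1957 → June 10, 1957.
Counting forward 434 days from June 10, 1957:
June has 30 days, so 30 − 10 = 20 days remain after June 10, 1957; 434 − 20 = 414 left.
July 1957 has 31 days: 414 − 31 = 383 left.
August 1957 has 31 days: 383 − 31 = 352 left.
September 1957 has 30 days: 352 − 30 = 322 left.
October 1957 has 31 days: 322 − 31 = 291 left.
November 1957 has 30 days: 291 − 30 = 261 left.
December 1957 has 31 days: 261 − 31 = 230 left.
January 1958 has 31 days: 230 − 31 = 199 left.
February 1958 has 28 days (1958 is not a leap year): 199 − 28 = 171 left.
March 1958 has 31 days: 171 − 31 = 140 left.
April 1958 has 30 days: 140 − 30 = 110 left.
May 1958 has 31 days: 110 − 31 = 79 left.
June 1958 has 30 days: 79 − 30 = 49 left.
July 1958 has 31 days: 49 − 31 = 18 left.
18 days into August 1958 → August 18, 1958.

August 18, 1958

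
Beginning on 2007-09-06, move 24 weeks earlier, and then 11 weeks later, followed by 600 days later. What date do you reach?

January 27, 2009

Going back 24 weeks (= 168 days) from September 6, 2007:
Going back 6 days from September 6, 2007 reaches the end of the previous month; 168 − 6 = 162 left.
August 2007 has 31 days: 162 − 31 = 131 left.
July 2007 has 31 days: 131 − 31 = 100 left.
June 2007 has 30 days: 100 − 30 = 70 left.
May 2007 has 31 days: 70 − 31 = 39 left.
April 2007 has 30 days: 39 − 30 = 9 left.
March 2007 has 31 days; 31 − 9 = 22 → March 22, 2007.
Adding 11 weeks (= 77 days) from March 22, 2007:
March has 31 days, so 31 − 22 = 9 days remain after March 22, 2007; 77 − 9 = 68 left.
April 2007 has 30 days: 68 − 30 = 38 left.
May 2007 has 31 days: 38 − 31 = 7 left.
7 days into June 2007 → June 7, 2007.
Adding 600 days from June 7, 2007:
June has 30 days, so 30 − 7 = 23 days remain after June 7, 2007; 600 − 23 = 577 left.
July 2007 has 31 days: 577 − 31 = 546 left.
August 2007 has 31 days: 546 − 31 = 515 left.
September 2007 has 30 days: 515 − 30 = 485 left.
October 2007 has 31 days: 485 − 31 = 454 left.
November 2007 has 30 days: 454 − 30 = 424 left.
December 2007 has 31 days: 424 − 31 = 393 left.
January 2008 has 31 days: 393 − 31 = 362 left.
February 2008 has 29 days (2008 is a leap year): 362 − 29 = 333 left.
March 2008 has 31 days: 333 − 31 = 302 left.
April 2008 has 30 days: 302 − 30 = 272 left.
May 2008 has 31 days: 272 − 31 = 241 left.
June 2008 has 30 days: 241 − 30 = 211 left.
July 2008 has 31 days: 211 − 31 = 180 left.
August 2008 has 31 days: 180 − 31 = 149 left.
September 2008 has 30 days: 149 − 30 = 119 left.
October 2008 has 31 days: 119 − 31 = 88 left.
November 2008 has 30 days: 88 − 30 = 58 left.
December 2008 has 31 days: 58 − 31 = 27 left.
27 days into January 2009 → January 27, 2009.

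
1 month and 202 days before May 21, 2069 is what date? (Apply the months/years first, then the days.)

October 1, 2068

Counting back 1 month and 202 days from May 21, 2069: first the month/year part, then the days.
month 5 − 1 = 4 → April 2069.
Day 21 is valid in April, giving April 21, 2069.
Now subtract 202 days from April 21, 2069.
Going back 21 days from April 21, 2069 reaches the end of the previous month; 202 − 21 = 181 left.
March 2069 has 31 days: 181 − 31 = 150 left.
February 2069 has 28 days (2069 is not a leap year): 150 − 28 = 122 left.
January 2069 has 31 days: 122 − 31 = 91 left.
December 2068 has 31 days: 91 − 31 = 60 left.
November 2068 has 30 days: 60 − 30 = 30 left.
October 2068 has 31 days; 31 − 30 = 1 → October 1, 2068.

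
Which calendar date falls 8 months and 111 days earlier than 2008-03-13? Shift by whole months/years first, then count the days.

Going back 8 months and 111 days from March 13, 2008: first the month/year part, then the days.
month 3 − 8 = -5, which is month 7 of year 2007 → July 2007.
Day 13 is valid in July, giving July 13, 2007.
Now subtract 111 days from July 13, 2007.
Going back 13 days from July 13, 2007 reaches the end of the previous month; 111 − 13 = 98 left.
June 2007 has 30 days: 98 − 30 = 68 left.
May 2007 has 31 days: 68 − 31 = 37 left.
April 2007 has 30 days: 37 − 30 = 7 left.
March 2007 has 31 days; 31 − 7 = 24 → March 24, 2007.

March 24, 2007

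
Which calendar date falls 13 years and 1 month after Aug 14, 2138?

Advancing 13 years and 1 month from August 14, 2138.
+13 years → 2151; month 8 + 1 = 9 → September 2151.
Day 14 is valid in September, giving September 14, 2151.

September 14, 2151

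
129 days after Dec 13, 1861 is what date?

Advancing 129 days from December 13, 1861.
December has 31 days, so 31 − 13 = 18 days remain after December 13, 1861; 129 − 18 = 111 left.
January 1862 has 31 days: 111 − 31 = 80 left.
February 1862 has 28 days (1862 is not a leap year): 80 − 28 = 52 left.
March 1862 has 31 days: 52 − 31 = 21 left.
21 days into April 1862 → April 21, 1862.

April 21, 1862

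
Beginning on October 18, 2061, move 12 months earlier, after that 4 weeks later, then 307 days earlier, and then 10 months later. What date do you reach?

November 13, 2060

Going back 12 months from October 18, 2061:
month 10 − 12 = -2, which is month 10 of year 2060 → October 2060.
Day 18 is valid in October, giving October 18, 2060.
Adding 4 weeks (= 28 days) from October 18, 2060:
October has 31 days, so 31 − 18 = 13 days remain after October 18, 2060; 28 − 13 = 15 left.
15 days into November 2060 → November 15, 2060.
Going back 307 days from November 15, 2060:
Going back 15 days from November 15, 2060 reaches the end of the previous month; 307 − 15 = 292 left.
October 2060 has 31 days: 292 − 31 = 261 left.
September 2060 has 30 days: 261 − 30 = 231 left.
August 2060 has 31 days: 231 − 31 = 200 left.
July 2060 has 31 days: 200 − 31 = 169 left.
June 2060 has 30 days: 169 − 30 = 139 left.
May 2060 has 31 days: 139 − 31 = 108 left.
April 2060 has 30 days: 108 − 30 = 78 left.
March 2060 has 31 days: 78 − 31 = 47 left.
February 2060 has 29 days (2060 is a leap year): 47 − 29 = 18 left.
January 2060 has 31 days; 31 − 18 = 13 → January 13, 2060.
Adding 10 months from January 13, 2060:
month 1 + 10 = 11 → November 2060.
Day 13 is valid in November, giving November 13, 2060.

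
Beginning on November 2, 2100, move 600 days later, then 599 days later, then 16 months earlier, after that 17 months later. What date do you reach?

Adding 600 days from November 2, 2100:
November has 30 days, so 30 − 2 = 28 days remain after November 2, 2100; 600 − 28 = 572 left.
December 2100 has 31 days: 572 − 31 = 541 left.
January 2101 has 31 days: 541 − 31 = 510 left.
February 2101 has 28 days (2101 is not a leap year): 510 − 28 = 482 left.
March 2101 has 31 days: 482 − 31 = 451 left.
April 2101 has 30 days: 451 − 30 = 421 left.
May 2101 has 31 days: 421 − 31 = 390 left.
June 2101 has 30 days: 390 − 30 = 360 left.
July 2101 has 31 days: 360 − 31 = 329 left.
August 2101 has 31 days: 329 − 31 = 298 left.
September 2101 has 30 days: 298 − 30 = 268 left.
October 2101 has 31 days: 268 − 31 = 237 left.
November 2101 has 30 days: 237 − 30 = 207 left.
December 2101 has 31 days: 207 − 31 = 176 left.
January 2102 has 31 days: 176 − 31 = 145 left.
February 2102 has 28 days (2102 is not a leap year): 145 − 28 = 117 left.
March 2102 has 31 days: 117 − 31 = 86 left.
April 2102 has 30 days: 86 − 30 = 56 left.
May 2102 has 31 days: 56 − 31 = 25 left.
25 days into June 2102 → June 25, 2102.
Adding 599 days from June 25, 2102:
June has 30 days, so 30 − 25 = 5 days remain after June 25, 2102; 599 − 5 = 594 left.
July 2102 has 31 days: 594 − 31 = 563 left.
August 2102 has 31 days: 563 − 31 = 532 left.
September 2102 has 30 days: 532 − 30 = 502 left.
October 2102 has 31 days: 502 − 31 = 471 left.
November 2102 has 30 days: 471 − 30 = 441 left.
December 2102 has 31 days: 441 − 31 = 410 left.
January 2103 has 31 days: 410 − 31 = 379 left.
February 2103 has 28 days (2103 is not a leap year): 379 − 28 = 351 left.
March 2103 has 31 days: 351 − 31 = 320 left.
April 2103 has 30 days: 320 − 30 = 290 left.
May 2103 has 31 days: 290 − 31 = 259 left.
June 2103 has 30 days: 259 − 30 = 229 left.
July 2103 has 31 days: 229 − 31 = 198 left.
August 2103 has 31 days: 198 − 31 = 167 left.
September 2103 has 30 days: 167 − 30 = 137 left.
October 2103 has 31 days: 137 − 31 = 106 left.
November 2103 has 30 days: 106 − 30 = 76 left.
December 2103 has 31 days: 76 − 31 = 45 left.
January 2104 has 31 days: 45 − 31 = 14 left.
14 days into February 2104 → February 14, 2104.
Going back 16 months from February 14, 2104:
month 2 − 16 = -14, which is month 10 of year 2102 → October 2102.
Day 14 is valid in October, giving October 14, 2102.
Advancing 17 months from October 14, 2102:
month 10 + 17 = 27, which is month 3 of year 2104 → March 2104.
Day 14 is valid in March, giving March 14, 2104.

March 14, 2104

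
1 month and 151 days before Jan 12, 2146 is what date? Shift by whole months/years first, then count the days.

Counting back 1 month and 151 days from January 12, 2146: first the month/year part, then the days.
month 1 − 1 = 0, which is month 12 of year 2145 → December 2145.
Day 12 is valid in December, giving December 12, 2145.
Now subtract 151 days from December 12, 2145.
Going back 12 days from December 12, 2145 reaches the end of the previous month; 151 − 12 = 139 left.
November 2145 has 30 days: 139 − 30 = 109 left.
October 2145 has 31 days: 109 − 31 = 78 left.
September 2145 has 30 days: 78 − 30 = 48 left.
August 2145 has 31 days: 48 − 31 = 17 left.
July 2145 has 31 days; 31 − 17 = 14 → July 14, 2145.

July 14, 2145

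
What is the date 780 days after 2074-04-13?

June 1, 2076

Advancing 780 days from April 13, 2074.
April has 30 days, so 30 − 13 = 17 days remain after April 13, 2074; 780 − 17 = 763 left.
May 2074 has 31 days: 763 − 31 = 732 left.
June 2074 has 30 days: 732 − 30 = 702 left.
July 2074 has 31 days: 702 − 31 = 671 left.
August 2074 has 31 days: 671 − 31 = 640 left.
September 2074 has 30 days: 640 − 30 = 610 left.
October 2074 has 31 days: 610 − 31 = 579 left.
November 2074 has 30 days: 579 − 30 = 549 left.
December 2074 has 31 days: 549 − 31 = 518 left.
January 2075 has 31 days: 518 − 31 = 487 left.
February 2075 has 28 days (2075 is not a leap year): 487 − 28 = 459 left.
March 2075 has 31 days: 459 − 31 = 428 left.
April 2075 has 30 days: 428 − 30 = 398 left.
May 2075 has 31 days: 398 − 31 = 367 left.
June 2075 has 30 days: 367 − 30 = 337 left.
July 2075 has 31 days: 337 − 31 = 306 left.
August 2075 has 31 days: 306 − 31 = 275 left.
September 2075 has 30 days: 275 − 30 = 245 left.
October 2075 has 31 days: 245 − 31 = 214 left.
November 2075 has 30 days: 214 − 30 = 184 left.
December 2075 has 31 days: 184 − 31 = 153 left.
January 2076 has 31 days: 153 − 31 = 122 left.
February 2076 has 29 days (2076 is a leap year): 122 − 29 = 93 left.
March 2076 has 31 days: 93 − 31 = 62 left.
April 2076 has 30 days: 62 − 30 = 32 left.
May 2076 has 31 days: 32 − 31 = 1 left.
1 day into June 2076 → June 1, 2076.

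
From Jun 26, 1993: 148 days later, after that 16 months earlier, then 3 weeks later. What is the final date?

Counting forward 148 days from June 26, 1993:
June has 30 days, so 30 − 26 = 4 days remain after June 26, 1993; 148 − 4 = 144 left.
July 1993 has 31 days: 144 − 31 = 113 left.
August 1993 has 31 days: 113 − 31 = 82 left.
September 1993 has 30 days: 82 − 30 = 52 left.
October 1993 has 31 days: 52 − 31 = 21 left.
21 days into November 1993 → November 21, 1993.
Going back 16 months from November 21, 1993:
month 11 − 16 = -5, which is month 7 of year 1992 → July 1992.
Day 21 is valid in July, giving July 21, 1992.
Counting forward 3 weeks (= 21 days) from July 21, 1992:
July has 31 days, so 31 − 21 = 10 days remain after July 21, 1992; 21 − 10 = 11 left.
11 days into August 1992 → August 11, 1992.

August 11, 1992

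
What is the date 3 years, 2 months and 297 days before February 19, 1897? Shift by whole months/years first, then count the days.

February 25, 1893

Subtracting 3 years, 2 months and 297 days from February 19, 1897: first the month/year part, then the days.
-3 years → 1894; month 2 − 2 = 0, which is month 12 of year 1893 → December 1893.
Day 19 is valid in December, giving December 19, 1893.
Now subtract 297 days from December 19, 1893.
Going back 19 days from December 19, 1893 reaches the end of the previous month; 297 − 19 = 278 left.
November 1893 has 30 days: 278 − 30 = 248 left.
October 1893 has 31 days: 248 − 31 = 217 left.
September 1893 has 30 days: 217 − 30 = 187 left.
August 1893 has 31 days: 187 − 31 = 156 left.
July 1893 has 31 days: 156 − 31 = 125 left.
June 1893 has 30 days: 125 − 30 = 95 left.
May 1893 has 31 days: 95 − 31 = 64 left.
April 1893 has 30 days: 64 − 30 = 34 left.
March 1893 has 31 days: 34 − 31 = 3 left.
February 1893 has 28 days; 28 − 3 = 25 → February 25, 1893.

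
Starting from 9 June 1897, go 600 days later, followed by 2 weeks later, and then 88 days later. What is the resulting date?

May 12, 1899

Advancing 600 days from June 9, 1897:
June has 30 days, so 30 − 9 = 21 days remain after June 9, 1897; 600 − 21 = 579 left.
July 1897 has 31 days: 579 − 31 = 548 left.
August 1897 has 31 days: 548 − 31 = 517 left.
September 1897 has 30 days: 517 − 30 = 487 left.
October 1897 has 31 days: 487 − 31 = 456 left.
November 1897 has 30 days: 456 − 30 = 426 left.
December 1897 has 31 days: 426 − 31 = 395 left.
January 1898 has 31 days: 395 − 31 = 364 left.
February 1898 has 28 days (1898 is not a leap year): 364 − 28 = 336 left.
March 1898 has 31 days: 336 − 31 = 305 left.
April 1898 has 30 days: 305 − 30 = 275 left.
May 1898 has 31 days: 275 − 31 = 244 left.
June 1898 has 30 days: 244 − 30 = 214 left.
July 1898 has 31 days: 214 − 31 = 183 left.
August 1898 has 31 days: 183 − 31 = 152 left.
September 1898 has 30 days: 152 − 30 = 122 left.
October 1898 has 31 days: 122 − 31 = 91 left.
November 1898 has 30 days: 91 − 30 = 61 left.
December 1898 has 31 days: 61 − 31 = 30 left.
30 days into January 1899 → January 30, 1899.
Advancing 2 weeks (= 14 days) from January 30, 1899:
January has 31 days, so 31 − 30 = 1 day remains after January 30, 1899; 14 − 1 = 13 left.
13 days into February 1899 → February 13, 1899.
Advancing 88 days from February 13, 1899:
February has 28 days, so 28 − 13 = 15 days remain after February 13, 1899; 88 − 15 = 73 left.
March 1899 has 31 days: 73 − 31 = 42 left.
April 1899 has 30 days: 42 − 30 = 12 left.
12 days into May 1899 → May 12, 1899.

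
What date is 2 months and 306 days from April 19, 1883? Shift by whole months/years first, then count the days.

Counting forward 2 months and 306 days from April 19, 1883: first the month/year part, then the days.
month 4 + 2 = 6 → June 1883.
Day 19 is valid in June, giving June 19, 1883.
Now add 306 days from June 19, 1883.
June has 30 days, so 30 − 19 = 11 days remain after June 19, 1883; 306 − 11 = 295 left.
July 1883 has 31 days: 295 − 31 = 264 left.
August 1883 has 31 days: 264 − 31 = 233 left.
September 1883 has 30 days: 233 − 30 = 203 left.
October 1883 has 31 days: 203 − 31 = 172 left.
November 1883 has 30 days: 172 − 30 = 142 left.
December 1883 has 31 days: 142 − 31 = 111 left.
January 1884 has 31 days: 111 − 31 = 80 left.
February 1884 has 29 days (1884 is a leap year): 80 − 29 = 51 left.
March 1884 has 31 days: 51 − 31 = 20 left.
20 days into April 1884 → April 20, 1884.

April 20, 1884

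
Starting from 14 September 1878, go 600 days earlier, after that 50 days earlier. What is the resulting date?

Counting back 600 days from September 14, 1878:
Going back 14 days from September 14, 1878 reaches the end of the previous month; 600 − 14 = 586 left.
August 1878 has 31 days: 586 − 31 = 555 left.
July 1878 has 31 days: 555 − 31 = 524 left.
June 1878 has 30 days: 524 − 30 = 494 left.
May 1878 has 31 days: 494 − 31 = 463 left.
April 1878 has 30 days: 463 − 30 = 433 left.
March 1878 has 31 days: 433 − 31 = 402 left.
February 1878 has 28 days (1878 is not a leap year): 402 − 28 = 374 left.
January 1878 has 31 days: 374 − 31 = 343 left.
December 1877 has 31 days: 343 − 31 = 312 left.
November 1877 has 30 days: 312 − 30 = 282 left.
October 1877 has 31 days: 282 − 31 = 251 left.
September 1877 has 30 days: 251 − 30 = 221 left.
August 1877 has 31 days: 221 − 31 = 190 left.
July 1877 has 31 days: 190 − 31 = 159 left.
June 1877 has 30 days: 159 − 30 = 129 left.
May 1877 has 31 days: 129 − 31 = 98 left.
April 1877 has 30 days: 98 − 30 = 68 left.
March 1877 has 31 days: 68 − 31 = 37 left.
February 1877 has 28 days (1877 is not a leap year): 37 − 28 = 9 left.
January 1877 has 31 days; 31 − 9 = 22 → January 22, 1877.
Counting back 50 days from January 22, 1877:
Going back 22 days from January 22, 1877 reaches the end of the previous month; 50 − 22 = 28 left.
December 1876 has 31 days; 31 − 28 = 3 → December 3, 1876.

December 3, 1876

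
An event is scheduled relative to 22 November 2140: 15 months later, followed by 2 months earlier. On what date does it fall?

Advancing 15 months from November 22, 2140:
month 11 + 15 = 26, which is month 2 of year 2142 → February 2142.
Day 22 is valid in February, giving February 22, 2142.
Counting back 2 months from February 22, 2142:
month 2 − 2 = 0, which is month 12 of year 2141 → December 2141.
Day 22 is valid in December, giving December 22, 2141.

December 22, 2141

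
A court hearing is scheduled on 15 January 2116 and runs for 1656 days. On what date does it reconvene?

July 28, 2120

Counting forward 1656 days from January 15, 2116.
January has 31 days, so 31 − 15 = 16 days remain after January 15, 2116; 1656 − 16 = 1640 left.
February 2116 has 29 days (2116 is a leap year): 1640 − 29 = 1611 left.
March 2116 has 31 days: 1611 − 31 = 1580 left.
April 2116 has 30 days: 1580 − 30 = 1550 left.
May 2116 has 31 days: 1550 − 31 = 1519 left.
June 2116 has 30 days: 1519 − 30 = 1489 left.
July 2116 has 31 days: 1489 − 31 = 1458 left.
August 2116 has 31 days: 1458 − 31 = 1427 left.
September 2116 has 30 days: 1427 − 30 = 1397 left.
October 2116 has 31 days: 1397 − 31 = 1366 left.
November 2116 has 30 days: 1366 − 30 = 1336 left.
December 2116 has 31 days: 1336 − 31 = 1305 left.
January 2117 has 31 days: 1305 − 31 = 1274 left.
February 2117 has 28 days (2117 is not a leap year): 1274 − 28 = 1246 left.
March 2117 has 31 days: 1246 − 31 = 1215 left.
April 2117 has 30 days: 1215 − 30 = 1185 left.
May 2117 has 31 days: 1185 − 31 = 1154 left.
June 2117 has 30 days: 1154 − 30 = 1124 left.
July 2117 has 31 days: 1124 − 31 = 1093 left.
August 2117 has 31 days: 1093 − 31 = 1062 left.
September 2117 has 30 days: 1062 − 30 = 1032 left.
October 2117 has 31 days: 1032 − 31 = 1001 left.
November 2117 has 30 days: 1001 − 30 = 971 left.
December 2117 has 31 days: 971 − 31 = 940 left.
January 2118 has 31 days: 940 − 31 = 909 left.
February 2118 has 28 days (2118 is not a leap year): 909 − 28 = 881 left.
March 2118 has 31 days: 881 − 31 = 850 left.
April 2118 has 30 days: 850 − 30 = 820 left.
May 2118 has 31 days: 820 − 31 = 789 left.
June 2118 has 30 days: 789 − 30 = 759 left.
July 2118 has 31 days: 759 − 31 = 728 left.
August 2118 has 31 days: 728 − 31 = 697 left.
September 2118 has 30 days: 697 − 30 = 667 left.
October 2118 has 31 days: 667 − 31 = 636 left.
November 2118 has 30 days: 636 − 30 = 606 left.
December 2118 has 31 days: 606 − 31 = 575 left.
January 2119 has 31 days: 575 − 31 = 544 left.
February 2119 has 28 days (2119 is not a leap year): 544 − 28 = 516 left.
March 2119 has 31 days: 516 − 31 = 485 left.
April 2119 has 30 days: 485 − 30 = 455 left.
May 2119 has 31 days: 455 − 31 = 424 left.
June 2119 has 30 days: 424 − 30 = 394 left.
July 2119 has 31 days: 394 − 31 = 363 left.
August 2119 has 31 days: 363 − 31 = 332 left.
September 2119 has 30 days: 332 − 30 = 302 left.
October 2119 has 31 days: 302 − 31 = 271 left.
November 2119 has 30 days: 271 − 30 = 241 left.
December 2119 has 31 days: 241 − 31 = 210 left.
January 2120 has 31 days: 210 − 31 = 179 left.
February 2120 has 29 days (2120 is a leap year): 179 − 29 = 150 left.
March 2120 has 31 days: 150 − 31 = 119 left.
April 2120 has 30 days: 119 − 30 = 89 left.
May 2120 has 31 days: 89 − 31 = 58 left.
June 2120 has 30 days: 58 − 30 = 28 left.
28 days into July 2120 → July 28, 2120.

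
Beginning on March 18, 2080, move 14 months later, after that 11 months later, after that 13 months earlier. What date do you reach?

March 18, 2081

Adding 14 months from March 18, 2080:
month 3 + 14 = 17, which is month 5 of year 2081 → May 2081.
Day 18 is valid in May, giving May 18, 2081.
Counting forward 11 months from May 18, 2081:
month 5 + 11 = 16, which is month 4 of year 2082 → April 2082.
Day 18 is valid in April, giving April 18, 2082.
Going back 13 months from April 18, 2082:
month 4 − 13 = -9, which is month 3 of year 2081 → March 2081.
Day 18 is valid in March, giving March 18, 2081.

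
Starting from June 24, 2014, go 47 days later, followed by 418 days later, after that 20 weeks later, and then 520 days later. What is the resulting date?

Counting forward 47 days from June 24, 2014:
June has 30 days, so 30 − 24 = 6 days remain after June 24, 2014; 47 − 6 = 41 left.
July 2014 has 31 days: 41 − 31 = 10 left.
10 days into August 2014 → August 10, 2014.
Counting forward 418 days from August 10, 2014:
August has 31 days, so 31 − 10 = 21 days remain after August 10, 2014; 418 − 21 = 397 left.
September 2014 has 30 days: 397 − 30 = 367 left.
October 2014 has 31 days: 367 − 31 = 336 left.
November 2014 has 30 days: 336 − 30 = 306 left.
December 2014 has 31 days: 306 − 31 = 275 left.
January 2015 has 31 days: 275 − 31 = 244 left.
February 2015 has 28 days (2015 is not a leap year): 244 − 28 = 216 left.
March 2015 has 31 days: 216 − 31 = 185 left.
April 2015 has 30 days: 185 − 30 = 155 left.
May 2015 has 31 days: 155 − 31 = 124 left.
June 2015 has 30 days: 124 − 30 = 94 left.
July 2015 has 31 days: 94 − 31 = 63 left.
August 2015 has 31 days: 63 − 31 = 32 left.
September 2015 has 30 days: 32 − 30 = 2 left.
2 days into October 2015 → October 2, 2015.
Adding 20 weeks (= 140 days) from October 2, 2015:
October has 31 days, so 31 − 2 = 29 days remain after October 2, 2015; 140 − 29 = 111 left.
November 2015 has 30 days: 111 − 30 = 81 left.
December 2015 has 31 days: 81 − 31 = 50 left.
January 2016 has 31 days: 50 − 31 = 19 left.
19 days into February 2016 → February 19, 2016.
Advancing 520 days from February 19, 2016:
February has 29 days, so 29 − 19 = 10 days remain after February 19, 2016; 520 − 10 = 510 left.
March 2016 has 31 days: 510 − 31 = 479 left.
April 2016 has 30 days: 479 − 30 = 449 left.
May 2016 has 31 days: 449 − 31 = 418 left.
June 2016 has 30 days: 418 − 30 = 388 left.
July 2016 has 31 days: 388 − 31 = 357 left.
August 2016 has 31 days: 357 − 31 = 326 left.
September 2016 has 30 days: 326 − 30 = 296 left.
October 2016 has 31 days: 296 − 31 = 265 left.
November 2016 has 30 days: 265 − 30 = 235 left.
December 2016 has 31 days: 235 − 31 = 204 left.
January 2017 has 31 days: 204 − 31 = 173 left.
February 2017 has 28 days (2017 is not a leap year): 173 − 28 = 145 left.
March 2017 has 31 days: 145 − 31 = 114 left.
April 2017 has 30 days: 114 − 30 = 84 left.
May 2017 has 31 days: 84 − 31 = 53 left.
June 2017 has 30 days: 53 − 30 = 23 left.
23 days into July 2017 → July 23, 2017.

July 23, 2017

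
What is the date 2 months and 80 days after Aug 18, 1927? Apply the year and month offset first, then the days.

Advancing 2 months and 80 days from August 18, 1927: first the month/year part, then the days.
month 8 + 2 = 10 → October 1927.
Day 18 is valid in October, giving October 18, 1927.
Now add 80 days from October 18, 1927.
October has 31 days, so 31 − 18 = 13 days remain after October 18, 1927; 80 − 13 = 67 left.
November 1927 has 30 days: 67 − 30 = 37 left.
December 1927 has 31 days: 37 − 31 = 6 left.
6 days into January 1928 → January 6, 1928.

January 6, 1928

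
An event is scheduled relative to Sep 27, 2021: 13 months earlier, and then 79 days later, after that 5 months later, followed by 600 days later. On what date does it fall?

Subtracting 13 months from September 27, 2021:
month 9 − 13 = -4, which is month 8 of year 2020 → August 2020.
Day 27 is valid in August, giving August 27, 2020.
Counting forward 79 days from August 27, 2020:
August has 31 days, so 31 − 27 = 4 days remain after August 27, 2020; 79 − 4 = 75 left.
September 2020 has 30 days: 75 − 30 = 45 left.
October 2020 has 31 days: 45 − 31 = 14 left.
14 days into November 2020 → November 14, 2020.
Counting forward 5 months from November 14, 2020:
month 11 + 5 = 16, which is month 4 of year 2021 → April 2021.
Day 14 is valid in April, giving April 14, 2021.
Advancing 600 days from April 14, 2021:
April has 30 days, so 30 − 14 = 16 days remain after April 14, 2021; 600 − 16 = 584 left.
May 2021 has 31 days: 584 − 31 = 553 left.
June 2021 has 30 days: 553 − 30 = 523 left.
July 2021 has 31 days: 523 − 31 = 492 left.
August 2021 has 31 days: 492 − 31 = 461 left.
September 2021 has 30 days: 461 − 30 = 431 left.
October 2021 has 31 days: 431 − 31 = 400 left.
November 2021 has 30 days: 400 − 30 = 370 left.
December 2021 has 31 days: 370 − 31 = 339 left.
January 2022 has 31 days: 339 − 31 = 308 left.
February 2022 has 28 days (2022 is not a leap year): 308 − 28 = 280 left.
March 2022 has 31 days: 280 − 31 = 249 left.
April 2022 has 30 days: 249 − 30 = 219 left.
May 2022 has 31 days: 219 − 31 = 188 left.
June 2022 has 30 days: 188 − 30 = 158 left.
July 2022 has 31 days: 158 − 31 = 127 left.
August 2022 has 31 days: 127 − 31 = 96 left.
September 2022 has 30 days: 96 − 30 = 66 left.
October 2022 has 31 days: 66 − 31 = 35 left.
November 2022 has 30 days: 35 − 30 = 5 left.
5 days into December 2022 → December 5, 2022.

December 5, 2022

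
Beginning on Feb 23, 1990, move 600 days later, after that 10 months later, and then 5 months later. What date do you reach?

January 16, 1993

Advancing 600 days from February 23, 1990:
February has 28 days, so 28 − 23 = 5 days remain after February 23, 1990; 600 − 5 = 595 left.
March 1990 has 31 days: 595 − 31 = 564 left.
April 1990 has 30 days: 564 − 30 = 534 left.
May 1990 has 31 days: 534 − 31 = 503 left.
June 1990 has 30 days: 503 − 30 = 473 left.
July 1990 has 31 days: 473 − 31 = 442 left.
August 1990 has 31 days: 442 − 31 = 411 left.
September 1990 has 30 days: 411 − 30 = 381 left.
October 1990 has 31 days: 381 − 31 = 350 left.
November 1990 has 30 days: 350 − 30 = 320 left.
December 1990 has 31 days: 320 − 31 = 289 left.
January 1991 has 31 days: 289 − 31 = 258 left.
February 1991 has 28 days (1991 is not a leap year): 258 − 28 = 230 left.
March 1991 has 31 days: 230 − 31 = 199 left.
April 1991 has 30 days: 199 − 30 = 169 left.
May 1991 has 31 days: 169 − 31 = 138 left.
June 1991 has 30 days: 138 − 30 = 108 left.
July 1991 has 31 days: 108 − 31 = 77 left.
August 1991 has 31 days: 77 − 31 = 46 left.
September 1991 has 30 days: 46 − 30 = 16 left.
16 days into October 1991 → October 16, 1991.
Adding 10 months from October 16, 1991:
month 10 + 10 = 20, which is month 8 of year 1992 → August 1992.
Day 16 is valid in August, giving August 16, 1992.
Adding 5 months from August 16, 1992:
month 8 + 5 = 13, which is month 1 of year 1993 → January 1993.
Day 16 is valid in January, giving January 16, 1993.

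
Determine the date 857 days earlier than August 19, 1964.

April 15, 1962

Going back 857 days from August 19, 1964.
Going back 19 days from August 19, 1964 reaches the end of the previous month; 857 − 19 = 838 left.
July 1964 has 31 days: 838 − 31 = 807 left.
June 1964 has 30 days: 807 − 30 = 777 left.
May 1964 has 31 days: 777 − 31 = 746 left.
April 1964 has 30 days: 746 − 30 = 716 left.
March 1964 has 31 days: 716 − 31 = 685 left.
February 1964 has 29 days (1964 is a leap year): 685 − 29 = 656 left.
January 1964 has 31 days: 656 − 31 = 625 left.
December 1963 has 31 days: 625 − 31 = 594 left.
November 1963 has 30 days: 594 − 30 = 564 left.
October 1963 has 31 days: 564 − 31 = 533 left.
September 1963 has 30 days: 533 − 30 = 503 left.
August 1963 has 31 days: 503 − 31 = 472 left.
July 1963 has 31 days: 472 − 31 = 441 left.
June 1963 has 30 days: 441 − 30 = 411 left.
May 1963 has 31 days: 411 − 31 = 380 left.
April 1963 has 30 days: 380 − 30 = 350 left.
March 1963 has 31 days: 350 − 31 = 319 left.
February 1963 has 28 days (1963 is not a leap year): 319 − 28 = 291 left.
January 1963 has 31 days: 291 − 31 = 260 left.
December 1962 has 31 days: 260 − 31 = 229 left.
November 1962 has 30 days: 229 − 30 = 199 left.
October 1962 has 31 days: 199 − 31 = 168 left.
September 1962 has 30 days: 168 − 30 = 138 left.
August 1962 has 31 days: 138 − 31 = 107 left.
July 1962 has 31 days: 107 − 31 = 76 left.
June 1962 has 30 days: 76 − 30 = 46 left.
May 1962 has 31 days: 46 − 31 = 15 left.
April 1962 has 30 days; 30 − 15 = 15 → April 15, 1962.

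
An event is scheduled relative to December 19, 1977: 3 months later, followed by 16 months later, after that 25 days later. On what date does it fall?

August 13, 1979

Advancing 3 months from December 19, 1977:
month 12 + 3 = 15, which is month 3 of year 1978 → March 1978.
Day 19 is valid in March, giving March 19, 1978.
Counting forward 16 months from March 19, 1978:
month 3 + 16 = 19, which is month 7 of year 1979 → July 1979.
Day 19 is valid in July, giving July 19, 1979.
Advancing 25 days from July 19, 1979:
July has 31 days, so 31 − 19 = 12 days remain after July 19, 1979; 25 − 12 = 13 left.
13 days into August 1979 → August 13, 1979.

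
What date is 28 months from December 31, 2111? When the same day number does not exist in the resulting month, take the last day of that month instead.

April 30, 2114

Counting forward 28 months from December 31, 2111.
month 12 + 28 = 40, which is month 4 of year 2114 → April 2114.
April 2114 has only 30 days and the start was day 31, so the date clamps to April 30, 2114.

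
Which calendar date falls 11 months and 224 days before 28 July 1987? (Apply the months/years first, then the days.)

January 16, 1986

Subtracting 11 months and 224 days from July 28, 1987: first the month/year part, then the days.
month 7 − 11 = -4, which is month 8 of year 1986 → August 1986.
Day 28 is valid in August, giving August 28, 1986.
Now subtract 224 days from August 28, 1986.
Going back 28 days from August 28, 1986 reaches the end of the previous month; 224 − 28 = 196 left.
July 1986 has 31 days: 196 − 31 = 165 left.
June 1986 has 30 days: 165 − 30 = 135 left.
May 1986 has 31 days: 135 − 31 = 104 left.
April 1986 has 30 days: 104 − 30 = 74 left.
March 1986 has 31 days: 74 − 31 = 43 left.
February 1986 has 28 days (1986 is not a leap year): 43 − 28 = 15 left.
January 1986 has 31 days; 31 − 15 = 16 → January 16, 1986.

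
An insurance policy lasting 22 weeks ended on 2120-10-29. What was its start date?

May 28, 2120

Counting back 22 weeks = 154 days from October 29, 2120.
Going back 29 days from October 29, 2120 reaches the end of the previous month; 154 − 29 = 125 left.
September 2120 has 30 days: 125 − 30 = 95 left.
August 2120 has 31 days: 95 − 31 = 64 left.
July 2120 has 31 days: 64 − 31 = 33 left.
June 2120 has 30 days: 33 − 30 = 3 left.
May 2120 has 31 days; 31 − 3 = 28 → May 28, 2120.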